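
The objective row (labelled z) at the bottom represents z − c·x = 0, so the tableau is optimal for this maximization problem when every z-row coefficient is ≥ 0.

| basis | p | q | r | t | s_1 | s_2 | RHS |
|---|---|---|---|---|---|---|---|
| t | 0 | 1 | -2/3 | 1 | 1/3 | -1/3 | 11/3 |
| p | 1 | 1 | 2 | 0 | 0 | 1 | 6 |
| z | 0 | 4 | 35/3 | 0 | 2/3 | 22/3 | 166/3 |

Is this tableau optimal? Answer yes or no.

yes

Every z-row coefficient is ≥ 0, so the tableau is optimal.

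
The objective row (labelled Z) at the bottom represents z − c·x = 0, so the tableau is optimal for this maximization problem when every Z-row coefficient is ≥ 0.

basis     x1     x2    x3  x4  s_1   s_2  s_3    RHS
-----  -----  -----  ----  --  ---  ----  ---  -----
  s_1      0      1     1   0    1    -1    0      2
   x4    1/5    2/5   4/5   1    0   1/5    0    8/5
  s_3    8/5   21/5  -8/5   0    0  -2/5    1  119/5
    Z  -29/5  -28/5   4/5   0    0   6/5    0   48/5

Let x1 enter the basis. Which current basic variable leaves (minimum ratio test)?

x4

Column x1 entries and ratios — s_1: 0 ≤ 0, skip; x4: (8/5)/(1/5) = 8; s_3: (119/5)/(8/5) = 119/8.
Smallest ratio is 8 in the row of x4, so x4 leaves.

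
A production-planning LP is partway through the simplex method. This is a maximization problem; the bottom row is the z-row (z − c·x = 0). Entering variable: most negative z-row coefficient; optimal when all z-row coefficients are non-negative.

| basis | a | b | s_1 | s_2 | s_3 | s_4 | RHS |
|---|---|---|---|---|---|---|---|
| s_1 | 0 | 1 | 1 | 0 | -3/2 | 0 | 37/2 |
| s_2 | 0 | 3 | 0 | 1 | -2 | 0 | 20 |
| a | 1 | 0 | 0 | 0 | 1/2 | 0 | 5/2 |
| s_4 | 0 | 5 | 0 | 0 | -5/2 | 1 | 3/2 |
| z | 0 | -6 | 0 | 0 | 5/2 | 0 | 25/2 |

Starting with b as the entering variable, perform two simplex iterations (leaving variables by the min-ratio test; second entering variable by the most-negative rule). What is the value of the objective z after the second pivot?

Ratio test on column b — row 1: (37/2)/1 = 37/2; row 2: 20/3 = 20/3; row 3: entry 0 ≤ 0; row 4: (3/2)/5 = 3/10. Minimum is 3/10 at row 4 (s_4 leaves); pivot element 5.
Pivot on row 4; the z-row RHS becomes 25/2 − (-6)·(3/10) = 143/10.
Next entering variable (most negative z-row entry -1/2): s_3.
Ratio test on column s_3 — row 1: entry -1 ≤ 0; row 2: entry -1/2 ≤ 0; row 3: (5/2)/(1/2) = 5; row 4: entry -1/2 ≤ 0. Minimum is 5 at row 3 (a leaves); pivot element 1/2.
After the second pivot the z-row RHS is 143/10 − (-1/2)·5 = 84/5.

84/5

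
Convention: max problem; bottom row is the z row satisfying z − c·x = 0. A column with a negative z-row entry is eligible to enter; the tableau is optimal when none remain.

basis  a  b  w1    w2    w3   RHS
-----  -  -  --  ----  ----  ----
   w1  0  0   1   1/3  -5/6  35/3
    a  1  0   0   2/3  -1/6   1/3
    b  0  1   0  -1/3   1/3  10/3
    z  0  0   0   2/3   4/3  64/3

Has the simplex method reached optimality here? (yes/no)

yes

Every z-row coefficient is ≥ 0, so the tableau is optimal.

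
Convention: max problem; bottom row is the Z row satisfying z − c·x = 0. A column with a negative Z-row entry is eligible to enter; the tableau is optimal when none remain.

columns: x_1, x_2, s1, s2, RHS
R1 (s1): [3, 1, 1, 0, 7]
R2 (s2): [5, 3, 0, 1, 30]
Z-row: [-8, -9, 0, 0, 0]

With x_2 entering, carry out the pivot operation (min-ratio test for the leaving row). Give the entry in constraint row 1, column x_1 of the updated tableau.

3

Ratio test on column x_2 — row 1: 7/1 = 7; row 2: 30/3 = 10. Minimum is 7 at row 1 (s1 leaves); pivot element 1.
Divide row 1 by 1; eliminate column x_2 from the other rows.
In the new row 1, the x_1 entry is the old entry divided by the pivot: 3/1 = 3.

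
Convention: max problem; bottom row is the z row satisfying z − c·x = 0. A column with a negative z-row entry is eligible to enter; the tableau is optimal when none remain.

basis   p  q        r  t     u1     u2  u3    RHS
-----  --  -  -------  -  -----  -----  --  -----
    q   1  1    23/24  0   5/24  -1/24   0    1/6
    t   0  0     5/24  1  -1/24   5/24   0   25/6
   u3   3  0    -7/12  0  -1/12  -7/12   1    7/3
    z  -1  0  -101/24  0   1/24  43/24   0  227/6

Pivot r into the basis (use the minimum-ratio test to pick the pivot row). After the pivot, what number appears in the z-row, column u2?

Ratio test on column r — row 1: (1/6)/(23/24) = 4/23; row 2: (25/6)/(5/24) = 20; row 3: entry -7/12 ≤ 0. Minimum is 4/23 at row 1 (q leaves); pivot element 23/24.
Divide row 1 by 23/24; eliminate column r from the other rows.
z-row update in column u2: 43/24 − (-101/24)·(-1/23) = 37/23.

37/23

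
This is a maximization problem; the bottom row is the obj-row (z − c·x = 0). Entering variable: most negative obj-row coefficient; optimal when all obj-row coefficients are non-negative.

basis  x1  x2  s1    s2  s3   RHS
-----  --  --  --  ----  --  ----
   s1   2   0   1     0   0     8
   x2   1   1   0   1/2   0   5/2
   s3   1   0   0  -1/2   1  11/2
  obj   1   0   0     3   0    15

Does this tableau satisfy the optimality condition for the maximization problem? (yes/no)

yes

Every obj-row coefficient is ≥ 0, so the tableau is optimal.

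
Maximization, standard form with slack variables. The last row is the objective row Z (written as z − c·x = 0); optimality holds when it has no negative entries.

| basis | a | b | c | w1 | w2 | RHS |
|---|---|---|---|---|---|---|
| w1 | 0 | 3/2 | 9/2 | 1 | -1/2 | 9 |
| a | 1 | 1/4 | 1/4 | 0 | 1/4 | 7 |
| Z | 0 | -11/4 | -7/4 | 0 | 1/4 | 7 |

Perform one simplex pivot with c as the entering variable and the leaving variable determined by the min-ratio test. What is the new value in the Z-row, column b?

Ratio test on column c — row 1: 9/(9/2) = 2; row 2: 7/(1/4) = 28. Minimum is 2 at row 1 (w1 leaves); pivot element 9/2.
Divide row 1 by 9/2; eliminate column c from the other rows.
Z-row update in column b: -11/4 − (-7/4)·(1/3) = -13/6.

-13/6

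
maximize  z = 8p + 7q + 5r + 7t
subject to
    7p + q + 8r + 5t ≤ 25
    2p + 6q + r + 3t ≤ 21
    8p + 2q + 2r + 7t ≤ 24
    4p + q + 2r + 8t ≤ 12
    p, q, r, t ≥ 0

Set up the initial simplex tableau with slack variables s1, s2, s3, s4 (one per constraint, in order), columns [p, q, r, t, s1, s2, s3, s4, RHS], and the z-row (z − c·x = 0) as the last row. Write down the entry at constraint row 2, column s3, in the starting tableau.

0

Slack s3 belongs to constraint 3; its column is the unit vector e_3, so the entry in row 2 is 0.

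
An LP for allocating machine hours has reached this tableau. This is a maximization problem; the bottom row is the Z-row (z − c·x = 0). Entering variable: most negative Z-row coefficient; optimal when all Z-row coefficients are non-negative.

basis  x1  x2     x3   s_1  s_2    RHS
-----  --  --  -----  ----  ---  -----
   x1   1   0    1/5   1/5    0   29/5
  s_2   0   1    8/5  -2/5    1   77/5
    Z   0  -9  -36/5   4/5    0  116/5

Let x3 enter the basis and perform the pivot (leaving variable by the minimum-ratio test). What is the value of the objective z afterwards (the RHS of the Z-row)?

185/2

Ratio test on column x3 — row 1: (29/5)/(1/5) = 29; row 2: (77/5)/(8/5) = 77/8. Minimum is 77/8 at row 2 (s_2 leaves); pivot element 8/5.
Pivot on row 2; the Z-row RHS becomes 116/5 − (-36/5)·(77/8) = 185/2.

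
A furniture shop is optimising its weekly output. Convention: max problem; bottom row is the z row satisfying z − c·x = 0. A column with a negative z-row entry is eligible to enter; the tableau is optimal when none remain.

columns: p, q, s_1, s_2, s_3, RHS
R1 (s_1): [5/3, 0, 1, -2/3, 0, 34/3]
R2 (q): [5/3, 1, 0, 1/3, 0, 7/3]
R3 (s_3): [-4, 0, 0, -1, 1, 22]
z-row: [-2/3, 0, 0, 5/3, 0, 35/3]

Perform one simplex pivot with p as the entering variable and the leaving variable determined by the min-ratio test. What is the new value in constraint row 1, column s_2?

-1

Ratio test on column p — row 1: (34/3)/(5/3) = 34/5; row 2: (7/3)/(5/3) = 7/5; row 3: entry -4 ≤ 0. Minimum is 7/5 at row 2 (q leaves); pivot element 5/3.
Divide row 2 by 5/3; eliminate column p from the other rows.
Row 1 update in column s_2: -2/3 − (5/3)·(1/5) = -1.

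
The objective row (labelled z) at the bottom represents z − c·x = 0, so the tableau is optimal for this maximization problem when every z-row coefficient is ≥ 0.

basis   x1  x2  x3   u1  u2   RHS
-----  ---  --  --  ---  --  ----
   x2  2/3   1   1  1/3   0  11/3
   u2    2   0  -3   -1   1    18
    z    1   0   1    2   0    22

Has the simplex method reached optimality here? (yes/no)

yes

Every z-row coefficient is ≥ 0, so the tableau is optimal.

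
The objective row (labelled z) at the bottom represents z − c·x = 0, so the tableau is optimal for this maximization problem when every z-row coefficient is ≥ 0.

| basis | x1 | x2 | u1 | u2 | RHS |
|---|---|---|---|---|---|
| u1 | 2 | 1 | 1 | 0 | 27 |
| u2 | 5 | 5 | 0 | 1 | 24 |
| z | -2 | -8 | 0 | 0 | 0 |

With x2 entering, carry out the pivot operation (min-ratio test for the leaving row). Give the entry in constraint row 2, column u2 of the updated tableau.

1/5

Ratio test on column x2 — row 1: 27/1 = 27; row 2: 24/5 = 24/5. Minimum is 24/5 at row 2 (u2 leaves); pivot element 5.
Divide row 2 by 5; eliminate column x2 from the other rows.
In the new row 2, the u2 entry is the old entry divided by the pivot: 1/5 = 1/5.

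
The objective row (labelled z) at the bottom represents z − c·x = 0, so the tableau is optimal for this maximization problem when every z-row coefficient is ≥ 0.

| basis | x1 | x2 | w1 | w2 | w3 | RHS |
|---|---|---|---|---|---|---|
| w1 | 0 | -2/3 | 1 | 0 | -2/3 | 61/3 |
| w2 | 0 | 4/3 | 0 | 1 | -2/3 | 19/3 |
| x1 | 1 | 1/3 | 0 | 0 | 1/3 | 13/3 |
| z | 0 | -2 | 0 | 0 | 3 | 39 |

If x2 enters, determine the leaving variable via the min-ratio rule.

w2

Column x2 entries and ratios — w1: -2/3 ≤ 0, skip; w2: (19/3)/(4/3) = 19/4; x1: (13/3)/(1/3) = 13.
Smallest ratio is 19/4 in the row of w2, so w2 leaves.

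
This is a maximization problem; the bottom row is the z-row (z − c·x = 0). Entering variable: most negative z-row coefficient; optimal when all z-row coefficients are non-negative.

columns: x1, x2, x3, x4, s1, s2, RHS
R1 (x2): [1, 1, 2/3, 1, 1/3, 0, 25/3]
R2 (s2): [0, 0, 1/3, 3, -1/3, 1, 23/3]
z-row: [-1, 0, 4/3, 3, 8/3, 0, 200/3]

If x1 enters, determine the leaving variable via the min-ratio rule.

Column x1 entries and ratios — x2: (25/3)/1 = 25/3; s2: 0 ≤ 0, skip.
Smallest ratio is 25/3 in the row of x2, so x2 leaves.

x2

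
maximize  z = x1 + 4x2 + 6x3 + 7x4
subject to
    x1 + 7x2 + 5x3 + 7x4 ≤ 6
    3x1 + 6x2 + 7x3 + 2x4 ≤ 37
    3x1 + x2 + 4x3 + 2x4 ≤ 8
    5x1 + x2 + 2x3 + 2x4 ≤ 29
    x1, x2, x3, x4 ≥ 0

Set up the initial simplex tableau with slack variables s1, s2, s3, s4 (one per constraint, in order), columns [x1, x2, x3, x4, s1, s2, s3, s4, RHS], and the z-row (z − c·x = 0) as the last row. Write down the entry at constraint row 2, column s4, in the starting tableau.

0

Slack s4 belongs to constraint 4; its column is the unit vector e_4, so the entry in row 2 is 0.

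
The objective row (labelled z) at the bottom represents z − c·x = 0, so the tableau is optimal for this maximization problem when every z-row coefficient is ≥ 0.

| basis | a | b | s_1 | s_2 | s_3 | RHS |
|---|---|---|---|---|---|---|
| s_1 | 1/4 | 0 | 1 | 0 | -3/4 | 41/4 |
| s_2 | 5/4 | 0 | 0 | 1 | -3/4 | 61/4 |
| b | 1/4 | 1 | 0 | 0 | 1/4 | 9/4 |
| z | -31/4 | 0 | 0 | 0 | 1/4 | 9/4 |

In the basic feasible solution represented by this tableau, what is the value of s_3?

s_3 is not in the basis, so in the current basic feasible solution s_3 = 0.

0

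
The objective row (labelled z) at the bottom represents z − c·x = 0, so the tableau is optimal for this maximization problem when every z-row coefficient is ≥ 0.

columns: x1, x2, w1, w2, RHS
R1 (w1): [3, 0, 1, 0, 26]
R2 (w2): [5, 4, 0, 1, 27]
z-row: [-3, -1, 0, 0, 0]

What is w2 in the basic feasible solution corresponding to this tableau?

27

w2 is basic (row 2); its value is the RHS of that row, 27.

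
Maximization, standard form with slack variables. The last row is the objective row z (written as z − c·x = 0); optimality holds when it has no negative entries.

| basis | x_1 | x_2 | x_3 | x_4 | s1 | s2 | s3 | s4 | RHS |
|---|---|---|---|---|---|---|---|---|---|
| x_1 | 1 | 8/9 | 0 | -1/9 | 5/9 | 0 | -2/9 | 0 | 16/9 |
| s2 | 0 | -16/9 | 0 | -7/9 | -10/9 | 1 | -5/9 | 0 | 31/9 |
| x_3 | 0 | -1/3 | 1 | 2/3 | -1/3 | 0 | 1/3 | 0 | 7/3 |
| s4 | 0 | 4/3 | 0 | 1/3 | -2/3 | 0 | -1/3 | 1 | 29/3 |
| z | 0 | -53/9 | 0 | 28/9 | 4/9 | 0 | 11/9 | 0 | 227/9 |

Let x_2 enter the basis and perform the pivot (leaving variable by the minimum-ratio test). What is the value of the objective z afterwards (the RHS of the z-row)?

Ratio test on column x_2 — row 1: (16/9)/(8/9) = 2; row 2: entry -16/9 ≤ 0; row 3: entry -1/3 ≤ 0; row 4: (29/3)/(4/3) = 29/4. Minimum is 2 at row 1 (x_1 leaves); pivot element 8/9.
Pivot on row 1; the z-row RHS becomes 227/9 − (-53/9)·2 = 37.

37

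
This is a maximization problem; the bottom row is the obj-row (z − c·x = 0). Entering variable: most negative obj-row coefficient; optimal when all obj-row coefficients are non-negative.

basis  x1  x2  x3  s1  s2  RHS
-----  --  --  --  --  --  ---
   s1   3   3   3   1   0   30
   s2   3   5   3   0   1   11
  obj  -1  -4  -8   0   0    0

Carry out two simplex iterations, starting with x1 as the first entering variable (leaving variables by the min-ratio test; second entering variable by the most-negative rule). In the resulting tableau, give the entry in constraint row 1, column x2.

Ratio test on column x1 — row 1: 30/3 = 10; row 2: 11/3 = 11/3. Minimum is 11/3 at row 2 (s2 leaves); pivot element 3.
Divide row 2 by 3; eliminate column x1 from the other rows.
Second iteration: most negative obj-row entry is -7 in column x3, so x3 enters.
Ratio test on column x3 — row 1: entry 0 ≤ 0; row 2: (11/3)/1 = 11/3. Minimum is 11/3 at row 2 (x1 leaves); pivot element 1.
Divide row 2 by 1; eliminate column x3 from the other rows.
After both pivots, the entry at constraint row 1, column x2 is -2.

-2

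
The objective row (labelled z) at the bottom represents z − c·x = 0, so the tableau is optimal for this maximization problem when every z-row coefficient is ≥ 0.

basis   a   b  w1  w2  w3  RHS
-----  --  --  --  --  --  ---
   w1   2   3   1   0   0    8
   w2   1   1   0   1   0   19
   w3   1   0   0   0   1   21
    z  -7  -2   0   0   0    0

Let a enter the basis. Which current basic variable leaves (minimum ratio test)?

Column a entries and ratios — w1: 8/2 = 4; w2: 19/1 = 19; w3: 21/1 = 21.
Smallest ratio is 4 in the row of w1, so w1 leaves.

w1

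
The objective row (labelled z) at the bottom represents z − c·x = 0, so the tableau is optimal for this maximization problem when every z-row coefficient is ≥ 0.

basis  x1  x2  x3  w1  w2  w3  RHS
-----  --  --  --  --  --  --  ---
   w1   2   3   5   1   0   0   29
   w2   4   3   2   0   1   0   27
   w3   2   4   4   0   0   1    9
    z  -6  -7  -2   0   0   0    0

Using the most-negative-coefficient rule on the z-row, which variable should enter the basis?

Negative z-row entries: x1: -6, x2: -7, x3: -2.
The most negative is -7 in column x2, so x2 enters.

x2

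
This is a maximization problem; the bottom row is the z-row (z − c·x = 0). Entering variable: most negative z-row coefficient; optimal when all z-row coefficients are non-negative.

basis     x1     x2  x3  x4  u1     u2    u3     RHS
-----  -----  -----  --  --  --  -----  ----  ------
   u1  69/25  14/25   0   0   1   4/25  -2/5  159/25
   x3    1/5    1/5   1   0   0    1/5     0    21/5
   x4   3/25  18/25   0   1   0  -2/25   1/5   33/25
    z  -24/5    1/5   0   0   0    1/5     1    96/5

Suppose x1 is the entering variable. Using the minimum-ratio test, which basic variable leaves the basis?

Column x1 entries and ratios — u1: (159/25)/(69/25) = 53/23; x3: (21/5)/(1/5) = 21; x4: (33/25)/(3/25) = 11.
Smallest ratio is 53/23 in the row of u1, so u1 leaves.

u1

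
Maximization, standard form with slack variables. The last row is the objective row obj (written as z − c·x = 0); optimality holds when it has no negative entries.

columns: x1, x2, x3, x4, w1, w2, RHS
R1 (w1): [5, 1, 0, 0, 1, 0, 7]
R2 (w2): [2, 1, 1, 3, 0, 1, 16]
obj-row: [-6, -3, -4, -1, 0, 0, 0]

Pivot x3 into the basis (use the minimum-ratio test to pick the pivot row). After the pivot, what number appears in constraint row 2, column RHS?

16

Ratio test on column x3 — row 1: entry 0 ≤ 0; row 2: 16/1 = 16. Minimum is 16 at row 2 (w2 leaves); pivot element 1.
Divide row 2 by 1; eliminate column x3 from the other rows.
In the new row 2, the RHS entry is the old entry divided by the pivot: 16/1 = 16.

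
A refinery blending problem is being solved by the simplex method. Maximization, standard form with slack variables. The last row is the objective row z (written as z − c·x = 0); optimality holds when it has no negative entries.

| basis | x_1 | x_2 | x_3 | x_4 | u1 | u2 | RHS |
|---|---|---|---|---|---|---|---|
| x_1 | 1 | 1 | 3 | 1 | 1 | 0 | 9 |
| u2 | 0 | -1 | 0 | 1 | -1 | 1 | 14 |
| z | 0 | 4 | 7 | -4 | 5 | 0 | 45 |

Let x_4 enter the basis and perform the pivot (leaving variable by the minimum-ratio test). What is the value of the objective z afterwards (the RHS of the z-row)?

Ratio test on column x_4 — row 1: 9/1 = 9; row 2: 14/1 = 14. Minimum is 9 at row 1 (x_1 leaves); pivot element 1.
Pivot on row 1; the z-row RHS becomes 45 − (-4)·9 = 81.

81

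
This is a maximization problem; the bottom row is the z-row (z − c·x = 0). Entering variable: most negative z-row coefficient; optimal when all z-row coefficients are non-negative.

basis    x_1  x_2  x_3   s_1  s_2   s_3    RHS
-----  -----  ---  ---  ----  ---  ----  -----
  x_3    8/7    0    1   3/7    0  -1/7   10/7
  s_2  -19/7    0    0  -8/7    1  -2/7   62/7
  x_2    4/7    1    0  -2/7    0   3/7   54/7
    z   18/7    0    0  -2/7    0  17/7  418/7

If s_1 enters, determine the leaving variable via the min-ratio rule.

x_3

Column s_1 entries and ratios — x_3: (10/7)/(3/7) = 10/3; s_2: -8/7 ≤ 0, skip; x_2: -2/7 ≤ 0, skip.
Smallest ratio is 10/3 in the row of x_3, so x_3 leaves.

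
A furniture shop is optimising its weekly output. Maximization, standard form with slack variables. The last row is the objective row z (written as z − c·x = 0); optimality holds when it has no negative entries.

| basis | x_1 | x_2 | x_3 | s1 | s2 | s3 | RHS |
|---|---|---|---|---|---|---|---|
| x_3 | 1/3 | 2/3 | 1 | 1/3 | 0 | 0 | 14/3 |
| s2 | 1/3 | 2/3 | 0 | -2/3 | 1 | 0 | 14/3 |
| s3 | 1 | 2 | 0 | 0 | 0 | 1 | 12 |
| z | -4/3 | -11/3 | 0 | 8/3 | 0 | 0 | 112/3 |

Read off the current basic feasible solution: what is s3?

12

s3 is basic (row 3); its value is the RHS of that row, 12.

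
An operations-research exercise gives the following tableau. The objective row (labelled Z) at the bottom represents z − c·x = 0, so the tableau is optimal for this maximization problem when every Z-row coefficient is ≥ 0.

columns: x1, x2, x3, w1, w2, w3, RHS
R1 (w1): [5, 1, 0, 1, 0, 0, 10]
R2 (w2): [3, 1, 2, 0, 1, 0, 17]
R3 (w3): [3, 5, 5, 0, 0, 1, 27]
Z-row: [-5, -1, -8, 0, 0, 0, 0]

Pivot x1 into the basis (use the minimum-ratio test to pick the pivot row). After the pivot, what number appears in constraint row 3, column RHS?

Ratio test on column x1 — row 1: 10/5 = 2; row 2: 17/3 = 17/3; row 3: 27/3 = 9. Minimum is 2 at row 1 (w1 leaves); pivot element 5.
Divide row 1 by 5; eliminate column x1 from the other rows.
Row 3 update in column RHS: 27 − 3·2 = 21.

21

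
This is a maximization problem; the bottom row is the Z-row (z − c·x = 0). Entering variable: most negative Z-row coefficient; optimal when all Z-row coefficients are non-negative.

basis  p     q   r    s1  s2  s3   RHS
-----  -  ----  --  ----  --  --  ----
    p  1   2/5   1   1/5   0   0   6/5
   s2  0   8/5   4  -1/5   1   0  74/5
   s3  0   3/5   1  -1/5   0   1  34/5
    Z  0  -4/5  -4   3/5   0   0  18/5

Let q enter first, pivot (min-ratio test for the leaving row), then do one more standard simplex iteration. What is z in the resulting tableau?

42/5

Ratio test on column q — row 1: (6/5)/(2/5) = 3; row 2: (74/5)/(8/5) = 37/4; row 3: (34/5)/(3/5) = 34/3. Minimum is 3 at row 1 (p leaves); pivot element 2/5.
Pivot on row 1; the Z-row RHS becomes 18/5 − (-4/5)·3 = 6.
Next entering variable (most negative Z-row entry -2): r.
Ratio test on column r — row 1: 3/(5/2) = 6/5; row 2: entry 0 ≤ 0; row 3: entry -1/2 ≤ 0. Minimum is 6/5 at row 1 (q leaves); pivot element 5/2.
After the second pivot the Z-row RHS is 6 − (-2)·(6/5) = 42/5.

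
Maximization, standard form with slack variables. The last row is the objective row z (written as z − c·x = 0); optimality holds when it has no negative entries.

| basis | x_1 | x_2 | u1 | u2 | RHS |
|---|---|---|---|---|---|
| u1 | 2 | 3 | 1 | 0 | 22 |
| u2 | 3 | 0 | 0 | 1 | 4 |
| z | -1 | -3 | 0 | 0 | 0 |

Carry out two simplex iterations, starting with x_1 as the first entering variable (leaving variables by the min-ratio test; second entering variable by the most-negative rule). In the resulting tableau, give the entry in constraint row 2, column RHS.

Ratio test on column x_1 — row 1: 22/2 = 11; row 2: 4/3 = 4/3. Minimum is 4/3 at row 2 (u2 leaves); pivot element 3.
Divide row 2 by 3; eliminate column x_1 from the other rows.
Second iteration: most negative z-row entry is -3 in column x_2, so x_2 enters.
Ratio test on column x_2 — row 1: (58/3)/3 = 58/9; row 2: entry 0 ≤ 0. Minimum is 58/9 at row 1 (u1 leaves); pivot element 3.
Divide row 1 by 3; eliminate column x_2 from the other rows.
After both pivots, the entry at constraint row 2, column RHS is 4/3.

4/3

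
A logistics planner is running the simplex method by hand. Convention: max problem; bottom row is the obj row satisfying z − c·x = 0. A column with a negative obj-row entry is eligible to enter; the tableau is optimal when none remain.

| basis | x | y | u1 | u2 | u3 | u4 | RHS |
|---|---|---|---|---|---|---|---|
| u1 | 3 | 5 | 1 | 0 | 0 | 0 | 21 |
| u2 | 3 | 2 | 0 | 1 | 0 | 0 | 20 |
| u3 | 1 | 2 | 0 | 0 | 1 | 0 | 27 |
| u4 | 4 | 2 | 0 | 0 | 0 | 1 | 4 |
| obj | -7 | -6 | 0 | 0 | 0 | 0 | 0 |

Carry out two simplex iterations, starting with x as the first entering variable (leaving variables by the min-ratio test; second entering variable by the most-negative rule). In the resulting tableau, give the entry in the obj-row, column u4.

3

Ratio test on column x — row 1: 21/3 = 7; row 2: 20/3 = 20/3; row 3: 27/1 = 27; row 4: 4/4 = 1. Minimum is 1 at row 4 (u4 leaves); pivot element 4.
Divide row 4 by 4; eliminate column x from the other rows.
Second iteration: most negative obj-row entry is -5/2 in column y, so y enters.
Ratio test on column y — row 1: 18/(7/2) = 36/7; row 2: 17/(1/2) = 34; row 3: 26/(3/2) = 52/3; row 4: 1/(1/2) = 2. Minimum is 2 at row 4 (x leaves); pivot element 1/2.
Divide row 4 by 1/2; eliminate column y from the other rows.
After both pivots, the entry at the obj-row, column u4 is 3.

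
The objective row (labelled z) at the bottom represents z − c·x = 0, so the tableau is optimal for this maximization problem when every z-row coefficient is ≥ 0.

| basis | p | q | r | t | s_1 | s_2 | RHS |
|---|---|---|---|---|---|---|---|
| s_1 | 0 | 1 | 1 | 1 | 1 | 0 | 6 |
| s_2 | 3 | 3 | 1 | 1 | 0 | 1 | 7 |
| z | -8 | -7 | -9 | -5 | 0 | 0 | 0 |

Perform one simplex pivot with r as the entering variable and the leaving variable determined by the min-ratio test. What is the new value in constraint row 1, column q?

Ratio test on column r — row 1: 6/1 = 6; row 2: 7/1 = 7. Minimum is 6 at row 1 (s_1 leaves); pivot element 1.
Divide row 1 by 1; eliminate column r from the other rows.
In the new row 1, the q entry is the old entry divided by the pivot: 1/1 = 1.

1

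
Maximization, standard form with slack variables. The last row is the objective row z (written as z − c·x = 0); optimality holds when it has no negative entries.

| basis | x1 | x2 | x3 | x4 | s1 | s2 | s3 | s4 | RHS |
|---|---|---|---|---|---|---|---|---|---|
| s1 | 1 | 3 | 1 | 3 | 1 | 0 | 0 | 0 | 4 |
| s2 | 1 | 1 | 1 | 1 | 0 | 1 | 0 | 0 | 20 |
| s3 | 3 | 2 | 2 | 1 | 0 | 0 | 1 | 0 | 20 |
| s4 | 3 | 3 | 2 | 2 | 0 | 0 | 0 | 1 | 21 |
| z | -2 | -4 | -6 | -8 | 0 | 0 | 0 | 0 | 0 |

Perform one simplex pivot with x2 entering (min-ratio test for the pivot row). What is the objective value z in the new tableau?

16/3

Ratio test on column x2 — row 1: 4/3 = 4/3; row 2: 20/1 = 20; row 3: 20/2 = 10; row 4: 21/3 = 7. Minimum is 4/3 at row 1 (s1 leaves); pivot element 3.
Pivot on row 1; the z-row RHS becomes 0 − (-4)·(4/3) = 16/3.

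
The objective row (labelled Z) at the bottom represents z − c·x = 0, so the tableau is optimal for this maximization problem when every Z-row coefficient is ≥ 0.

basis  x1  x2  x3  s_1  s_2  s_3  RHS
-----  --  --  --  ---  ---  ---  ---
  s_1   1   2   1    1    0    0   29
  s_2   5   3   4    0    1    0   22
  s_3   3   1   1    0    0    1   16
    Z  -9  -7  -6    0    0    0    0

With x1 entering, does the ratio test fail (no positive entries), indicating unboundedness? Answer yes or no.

Column x1 has positive entries in row(s) 1, 2, 3, so the ratio test bounds it — not unbounded.

no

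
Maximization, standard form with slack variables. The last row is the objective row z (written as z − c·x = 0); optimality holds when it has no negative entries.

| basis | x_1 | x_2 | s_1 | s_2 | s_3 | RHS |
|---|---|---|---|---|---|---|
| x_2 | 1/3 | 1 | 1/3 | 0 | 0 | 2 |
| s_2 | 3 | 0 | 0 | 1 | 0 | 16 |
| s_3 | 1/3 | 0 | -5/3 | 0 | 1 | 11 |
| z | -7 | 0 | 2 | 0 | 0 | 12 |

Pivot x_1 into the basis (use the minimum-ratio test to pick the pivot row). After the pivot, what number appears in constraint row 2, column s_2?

Ratio test on column x_1 — row 1: 2/(1/3) = 6; row 2: 16/3 = 16/3; row 3: 11/(1/3) = 33. Minimum is 16/3 at row 2 (s_2 leaves); pivot element 3.
Divide row 2 by 3; eliminate column x_1 from the other rows.
In the new row 2, the s_2 entry is the old entry divided by the pivot: 1/3 = 1/3.

1/3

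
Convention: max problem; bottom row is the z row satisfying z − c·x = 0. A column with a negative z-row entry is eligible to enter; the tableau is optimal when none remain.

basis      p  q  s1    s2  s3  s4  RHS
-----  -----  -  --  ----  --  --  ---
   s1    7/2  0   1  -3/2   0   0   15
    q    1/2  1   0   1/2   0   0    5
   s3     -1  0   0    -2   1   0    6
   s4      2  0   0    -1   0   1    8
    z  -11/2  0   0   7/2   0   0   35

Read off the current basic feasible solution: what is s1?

s1 is basic (row 1); its value is the RHS of that row, 15.

15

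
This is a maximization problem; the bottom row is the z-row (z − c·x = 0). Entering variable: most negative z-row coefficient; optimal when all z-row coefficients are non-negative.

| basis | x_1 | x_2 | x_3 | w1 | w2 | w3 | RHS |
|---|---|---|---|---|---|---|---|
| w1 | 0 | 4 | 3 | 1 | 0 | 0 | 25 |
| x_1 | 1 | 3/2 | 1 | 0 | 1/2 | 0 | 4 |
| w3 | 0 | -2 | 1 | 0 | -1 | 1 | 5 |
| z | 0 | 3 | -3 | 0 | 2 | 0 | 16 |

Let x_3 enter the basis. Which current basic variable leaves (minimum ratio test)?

Column x_3 entries and ratios — w1: 25/3 = 25/3; x_1: 4/1 = 4; w3: 5/1 = 5.
Smallest ratio is 4 in the row of x_1, so x_1 leaves.

x_1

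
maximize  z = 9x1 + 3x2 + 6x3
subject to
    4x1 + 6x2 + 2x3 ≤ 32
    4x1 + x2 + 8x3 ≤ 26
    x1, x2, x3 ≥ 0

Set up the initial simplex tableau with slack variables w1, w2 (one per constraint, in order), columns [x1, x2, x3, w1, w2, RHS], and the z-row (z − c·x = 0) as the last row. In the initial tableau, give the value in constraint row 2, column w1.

0

Slack w1 belongs to constraint 1; its column is the unit vector e_1, so the entry in row 2 is 0.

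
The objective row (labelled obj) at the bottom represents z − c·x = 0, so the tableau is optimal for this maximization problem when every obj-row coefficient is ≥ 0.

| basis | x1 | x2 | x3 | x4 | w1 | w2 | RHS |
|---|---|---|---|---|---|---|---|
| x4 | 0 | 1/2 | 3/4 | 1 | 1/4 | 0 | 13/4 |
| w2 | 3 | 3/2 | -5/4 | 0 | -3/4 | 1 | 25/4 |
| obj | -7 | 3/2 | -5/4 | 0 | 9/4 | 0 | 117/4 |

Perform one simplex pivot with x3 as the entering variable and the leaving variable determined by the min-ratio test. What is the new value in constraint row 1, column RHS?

Ratio test on column x3 — row 1: (13/4)/(3/4) = 13/3; row 2: entry -5/4 ≤ 0. Minimum is 13/3 at row 1 (x4 leaves); pivot element 3/4.
Divide row 1 by 3/4; eliminate column x3 from the other rows.
In the new row 1, the RHS entry is the old entry divided by the pivot: (13/4)/(3/4) = 13/3.

13/3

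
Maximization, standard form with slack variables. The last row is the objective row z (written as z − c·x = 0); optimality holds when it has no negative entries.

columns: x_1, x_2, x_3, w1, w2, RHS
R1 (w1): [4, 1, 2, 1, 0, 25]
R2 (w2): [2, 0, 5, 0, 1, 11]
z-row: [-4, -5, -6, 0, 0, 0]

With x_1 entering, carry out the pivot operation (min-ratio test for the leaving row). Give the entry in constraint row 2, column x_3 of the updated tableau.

5/2

Ratio test on column x_1 — row 1: 25/4 = 25/4; row 2: 11/2 = 11/2. Minimum is 11/2 at row 2 (w2 leaves); pivot element 2.
Divide row 2 by 2; eliminate column x_1 from the other rows.
In the new row 2, the x_3 entry is the old entry divided by the pivot: 5/2 = 5/2.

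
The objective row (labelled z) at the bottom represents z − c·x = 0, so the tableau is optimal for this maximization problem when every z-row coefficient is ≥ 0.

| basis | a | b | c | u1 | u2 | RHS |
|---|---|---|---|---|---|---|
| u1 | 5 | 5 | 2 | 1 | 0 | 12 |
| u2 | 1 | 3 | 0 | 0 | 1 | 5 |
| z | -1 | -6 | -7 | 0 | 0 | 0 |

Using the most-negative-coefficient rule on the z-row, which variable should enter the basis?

Negative z-row entries: a: -1, b: -6, c: -7.
The most negative is -7 in column c, so c enters.

c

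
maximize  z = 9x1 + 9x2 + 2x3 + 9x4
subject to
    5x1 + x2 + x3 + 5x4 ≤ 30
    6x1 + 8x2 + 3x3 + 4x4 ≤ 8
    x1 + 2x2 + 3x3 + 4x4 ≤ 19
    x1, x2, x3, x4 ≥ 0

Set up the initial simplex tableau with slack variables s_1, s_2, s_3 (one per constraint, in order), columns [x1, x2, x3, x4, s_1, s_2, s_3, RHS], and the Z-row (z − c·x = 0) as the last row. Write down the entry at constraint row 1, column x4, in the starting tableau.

Constraint 1 has coefficient 5 on x4.

5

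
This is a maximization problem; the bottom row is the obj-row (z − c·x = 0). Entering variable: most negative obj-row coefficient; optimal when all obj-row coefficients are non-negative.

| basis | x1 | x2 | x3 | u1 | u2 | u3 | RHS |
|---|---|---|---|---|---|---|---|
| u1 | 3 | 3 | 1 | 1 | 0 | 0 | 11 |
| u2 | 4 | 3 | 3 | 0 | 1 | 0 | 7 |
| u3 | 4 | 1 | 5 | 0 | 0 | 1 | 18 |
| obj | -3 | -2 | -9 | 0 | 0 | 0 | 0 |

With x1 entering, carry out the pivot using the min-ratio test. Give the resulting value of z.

21/4

Ratio test on column x1 — row 1: 11/3 = 11/3; row 2: 7/4 = 7/4; row 3: 18/4 = 9/2. Minimum is 7/4 at row 2 (u2 leaves); pivot element 4.
Pivot on row 2; the obj-row RHS becomes 0 − (-3)·(7/4) = 21/4.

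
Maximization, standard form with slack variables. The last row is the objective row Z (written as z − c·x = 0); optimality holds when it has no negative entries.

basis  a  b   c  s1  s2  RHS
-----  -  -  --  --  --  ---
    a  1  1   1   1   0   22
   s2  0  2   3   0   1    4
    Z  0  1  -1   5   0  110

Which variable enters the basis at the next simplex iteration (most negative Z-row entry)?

Negative Z-row entries: c: -1.
The most negative is -1 in column c, so c enters.

c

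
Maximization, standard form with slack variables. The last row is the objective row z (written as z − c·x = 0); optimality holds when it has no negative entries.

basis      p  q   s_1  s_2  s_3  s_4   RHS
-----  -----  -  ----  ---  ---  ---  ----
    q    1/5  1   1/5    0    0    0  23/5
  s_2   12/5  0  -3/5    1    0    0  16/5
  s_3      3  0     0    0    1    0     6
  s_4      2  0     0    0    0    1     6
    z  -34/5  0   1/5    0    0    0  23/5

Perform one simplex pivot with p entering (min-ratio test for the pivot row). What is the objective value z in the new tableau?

41/3

Ratio test on column p — row 1: (23/5)/(1/5) = 23; row 2: (16/5)/(12/5) = 4/3; row 3: 6/3 = 2; row 4: 6/2 = 3. Minimum is 4/3 at row 2 (s_2 leaves); pivot element 12/5.
Pivot on row 2; the z-row RHS becomes 23/5 − (-34/5)·(4/3) = 41/3.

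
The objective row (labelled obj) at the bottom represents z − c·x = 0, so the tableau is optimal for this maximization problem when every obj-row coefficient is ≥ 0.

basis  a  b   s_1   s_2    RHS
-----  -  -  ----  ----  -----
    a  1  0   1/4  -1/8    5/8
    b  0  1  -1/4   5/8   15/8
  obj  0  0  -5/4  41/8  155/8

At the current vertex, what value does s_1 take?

s_1 is not in the basis, so in the current basic feasible solution s_1 = 0.

0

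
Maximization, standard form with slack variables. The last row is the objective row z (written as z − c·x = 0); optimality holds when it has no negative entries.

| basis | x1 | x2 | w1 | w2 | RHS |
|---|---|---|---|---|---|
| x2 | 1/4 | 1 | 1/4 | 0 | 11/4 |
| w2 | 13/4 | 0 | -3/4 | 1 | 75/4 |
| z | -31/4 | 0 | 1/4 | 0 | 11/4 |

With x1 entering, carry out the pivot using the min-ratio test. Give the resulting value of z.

Ratio test on column x1 — row 1: (11/4)/(1/4) = 11; row 2: (75/4)/(13/4) = 75/13. Minimum is 75/13 at row 2 (w2 leaves); pivot element 13/4.
Pivot on row 2; the z-row RHS becomes 11/4 − (-31/4)·(75/13) = 617/13.

617/13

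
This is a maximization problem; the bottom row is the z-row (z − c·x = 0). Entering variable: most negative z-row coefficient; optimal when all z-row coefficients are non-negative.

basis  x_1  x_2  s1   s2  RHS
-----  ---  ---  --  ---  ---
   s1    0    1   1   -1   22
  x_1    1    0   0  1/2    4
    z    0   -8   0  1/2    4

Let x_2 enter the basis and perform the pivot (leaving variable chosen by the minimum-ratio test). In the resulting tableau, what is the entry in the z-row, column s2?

-15/2

Ratio test on column x_2 — row 1: 22/1 = 22; row 2: entry 0 ≤ 0. Minimum is 22 at row 1 (s1 leaves); pivot element 1.
Divide row 1 by 1; eliminate column x_2 from the other rows.
z-row update in column s2: 1/2 − (-8)·(-1) = -15/2.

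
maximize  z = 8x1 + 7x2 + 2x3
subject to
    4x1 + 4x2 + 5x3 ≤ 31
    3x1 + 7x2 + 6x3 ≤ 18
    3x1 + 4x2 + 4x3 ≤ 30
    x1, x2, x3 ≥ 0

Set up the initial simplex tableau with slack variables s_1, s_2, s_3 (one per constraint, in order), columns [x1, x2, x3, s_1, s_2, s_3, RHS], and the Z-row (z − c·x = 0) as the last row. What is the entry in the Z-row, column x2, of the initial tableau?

The Z-row carries the negated objective coefficients: the x2 entry is -7.

-7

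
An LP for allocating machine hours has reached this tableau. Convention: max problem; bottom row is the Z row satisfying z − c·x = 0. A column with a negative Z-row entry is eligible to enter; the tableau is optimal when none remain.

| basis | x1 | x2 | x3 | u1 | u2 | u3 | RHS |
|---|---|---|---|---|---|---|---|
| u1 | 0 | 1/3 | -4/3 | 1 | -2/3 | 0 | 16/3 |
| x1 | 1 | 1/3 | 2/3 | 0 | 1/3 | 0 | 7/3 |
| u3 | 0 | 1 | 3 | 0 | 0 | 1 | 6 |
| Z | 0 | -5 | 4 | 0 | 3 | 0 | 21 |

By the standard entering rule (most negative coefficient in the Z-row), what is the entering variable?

Negative Z-row entries: x2: -5.
The most negative is -5 in column x2, so x2 enters.

x2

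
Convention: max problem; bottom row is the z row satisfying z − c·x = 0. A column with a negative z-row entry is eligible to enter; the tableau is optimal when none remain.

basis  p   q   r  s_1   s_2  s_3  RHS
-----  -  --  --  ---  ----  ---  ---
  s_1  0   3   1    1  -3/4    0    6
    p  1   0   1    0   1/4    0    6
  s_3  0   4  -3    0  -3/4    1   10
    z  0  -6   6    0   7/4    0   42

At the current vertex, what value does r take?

r is not in the basis, so in the current basic feasible solution r = 0.

0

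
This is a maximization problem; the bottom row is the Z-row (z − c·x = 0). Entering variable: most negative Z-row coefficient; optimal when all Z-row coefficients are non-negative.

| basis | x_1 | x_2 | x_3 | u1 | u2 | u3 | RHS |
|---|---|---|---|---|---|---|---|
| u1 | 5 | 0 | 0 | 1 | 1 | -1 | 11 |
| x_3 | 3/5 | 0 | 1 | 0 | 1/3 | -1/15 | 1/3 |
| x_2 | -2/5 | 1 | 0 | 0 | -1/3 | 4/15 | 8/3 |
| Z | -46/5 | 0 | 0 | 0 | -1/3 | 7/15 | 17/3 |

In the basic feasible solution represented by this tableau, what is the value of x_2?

8/3

x_2 is basic (row 3); its value is the RHS of that row, 8/3.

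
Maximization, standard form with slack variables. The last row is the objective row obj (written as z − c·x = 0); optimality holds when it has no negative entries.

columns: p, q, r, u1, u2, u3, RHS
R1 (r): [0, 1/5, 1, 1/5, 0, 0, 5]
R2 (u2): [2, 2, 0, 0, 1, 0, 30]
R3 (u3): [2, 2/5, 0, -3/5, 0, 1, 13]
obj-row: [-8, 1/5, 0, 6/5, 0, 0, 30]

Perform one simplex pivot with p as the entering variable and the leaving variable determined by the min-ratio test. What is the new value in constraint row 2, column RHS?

17

Ratio test on column p — row 1: entry 0 ≤ 0; row 2: 30/2 = 15; row 3: 13/2 = 13/2. Minimum is 13/2 at row 3 (u3 leaves); pivot element 2.
Divide row 3 by 2; eliminate column p from the other rows.
Row 2 update in column RHS: 30 − 2·(13/2) = 17.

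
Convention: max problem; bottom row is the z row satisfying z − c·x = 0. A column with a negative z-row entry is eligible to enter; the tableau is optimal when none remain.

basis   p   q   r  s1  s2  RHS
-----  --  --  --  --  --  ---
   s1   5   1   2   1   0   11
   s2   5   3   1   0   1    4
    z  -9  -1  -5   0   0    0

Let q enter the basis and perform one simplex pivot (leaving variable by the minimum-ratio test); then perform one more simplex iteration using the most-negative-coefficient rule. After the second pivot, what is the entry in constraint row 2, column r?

1/5

Ratio test on column q — row 1: 11/1 = 11; row 2: 4/3 = 4/3. Minimum is 4/3 at row 2 (s2 leaves); pivot element 3.
Divide row 2 by 3; eliminate column q from the other rows.
Second iteration: most negative z-row entry is -22/3 in column p, so p enters.
Ratio test on column p — row 1: (29/3)/(10/3) = 29/10; row 2: (4/3)/(5/3) = 4/5. Minimum is 4/5 at row 2 (q leaves); pivot element 5/3.
Divide row 2 by 5/3; eliminate column p from the other rows.
After both pivots, the entry at constraint row 2, column r is 1/5.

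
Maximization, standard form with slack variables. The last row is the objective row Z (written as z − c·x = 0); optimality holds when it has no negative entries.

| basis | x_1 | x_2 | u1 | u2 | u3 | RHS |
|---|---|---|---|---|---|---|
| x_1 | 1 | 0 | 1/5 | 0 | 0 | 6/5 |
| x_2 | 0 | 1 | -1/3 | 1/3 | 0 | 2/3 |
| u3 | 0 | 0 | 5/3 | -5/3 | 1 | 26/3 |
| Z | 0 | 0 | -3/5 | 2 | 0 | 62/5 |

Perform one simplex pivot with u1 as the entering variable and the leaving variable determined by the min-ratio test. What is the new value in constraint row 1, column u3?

Ratio test on column u1 — row 1: (6/5)/(1/5) = 6; row 2: entry -1/3 ≤ 0; row 3: (26/3)/(5/3) = 26/5. Minimum is 26/5 at row 3 (u3 leaves); pivot element 5/3.
Divide row 3 by 5/3; eliminate column u1 from the other rows.
Row 1 update in column u3: 0 − (1/5)·(3/5) = -3/25.

-3/25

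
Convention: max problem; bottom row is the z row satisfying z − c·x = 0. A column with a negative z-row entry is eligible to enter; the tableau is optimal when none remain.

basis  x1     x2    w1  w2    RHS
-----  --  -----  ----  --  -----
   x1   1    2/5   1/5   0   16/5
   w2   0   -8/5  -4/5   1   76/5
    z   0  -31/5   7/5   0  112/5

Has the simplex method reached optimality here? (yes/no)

The z-row has a negative entry -31/5 in column x2, so it is not optimal.

no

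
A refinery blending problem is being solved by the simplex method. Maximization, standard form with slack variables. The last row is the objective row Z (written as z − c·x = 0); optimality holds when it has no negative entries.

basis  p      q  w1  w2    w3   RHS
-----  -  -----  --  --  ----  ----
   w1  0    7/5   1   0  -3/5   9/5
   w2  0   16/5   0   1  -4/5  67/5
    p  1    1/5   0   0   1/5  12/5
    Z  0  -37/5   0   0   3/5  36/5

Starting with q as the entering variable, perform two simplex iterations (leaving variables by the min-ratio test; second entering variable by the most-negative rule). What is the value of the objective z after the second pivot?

Ratio test on column q — row 1: (9/5)/(7/5) = 9/7; row 2: (67/5)/(16/5) = 67/16; row 3: (12/5)/(1/5) = 12. Minimum is 9/7 at row 1 (w1 leaves); pivot element 7/5.
Pivot on row 1; the Z-row RHS becomes 36/5 − (-37/5)·(9/7) = 117/7.
Next entering variable (most negative Z-row entry -18/7): w3.
Ratio test on column w3 — row 1: entry -3/7 ≤ 0; row 2: (65/7)/(4/7) = 65/4; row 3: (15/7)/(2/7) = 15/2. Minimum is 15/2 at row 3 (p leaves); pivot element 2/7.
After the second pivot the Z-row RHS is 117/7 − (-18/7)·(15/2) = 36.

36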